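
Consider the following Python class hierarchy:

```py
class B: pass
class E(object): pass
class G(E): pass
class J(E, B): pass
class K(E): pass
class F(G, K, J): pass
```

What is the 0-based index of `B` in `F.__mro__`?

5

L[F] = F + merge(L[G], L[K], L[J], [G K J])
  take G:  [G E object] + [K E object] + [J E B object] + [G K J]
  take K:  [E object] + [K E object] + [J E B object] + [K J]
  take J:  [E object] + [E object] + [J E B object] + [J]
  take E:  [E object] + [E object] + [E B object]
  take B:  [object] + [object] + [B object]
  take object:  [object] + [object] + [object]
MRO: F G K J E B object
B sits at index 5.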